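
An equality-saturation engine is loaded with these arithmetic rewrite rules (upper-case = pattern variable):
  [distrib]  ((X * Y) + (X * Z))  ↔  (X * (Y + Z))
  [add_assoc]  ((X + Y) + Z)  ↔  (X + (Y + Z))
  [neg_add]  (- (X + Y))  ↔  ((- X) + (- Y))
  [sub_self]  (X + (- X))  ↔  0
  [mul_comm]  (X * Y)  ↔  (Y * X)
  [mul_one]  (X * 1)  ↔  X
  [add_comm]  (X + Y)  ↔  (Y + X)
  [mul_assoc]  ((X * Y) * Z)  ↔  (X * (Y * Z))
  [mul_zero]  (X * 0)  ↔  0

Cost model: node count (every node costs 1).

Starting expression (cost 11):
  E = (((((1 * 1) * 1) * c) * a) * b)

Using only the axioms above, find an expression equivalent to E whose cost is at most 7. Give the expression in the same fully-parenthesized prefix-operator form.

1. [mul_assoc →] (((((1 * 1) * 1) * c) * a) * b)  →  ((((1 * 1) * 1) * c) * (a * b))
2. [mul_one →] (1 * 1)  →  1;  E = (((1 * 1) * c) * (a * b))
3. [mul_one →] (1 * 1)  →  1;  cost 7 ≤ 7, done

((1 * c) * (a * b))   [cost 7]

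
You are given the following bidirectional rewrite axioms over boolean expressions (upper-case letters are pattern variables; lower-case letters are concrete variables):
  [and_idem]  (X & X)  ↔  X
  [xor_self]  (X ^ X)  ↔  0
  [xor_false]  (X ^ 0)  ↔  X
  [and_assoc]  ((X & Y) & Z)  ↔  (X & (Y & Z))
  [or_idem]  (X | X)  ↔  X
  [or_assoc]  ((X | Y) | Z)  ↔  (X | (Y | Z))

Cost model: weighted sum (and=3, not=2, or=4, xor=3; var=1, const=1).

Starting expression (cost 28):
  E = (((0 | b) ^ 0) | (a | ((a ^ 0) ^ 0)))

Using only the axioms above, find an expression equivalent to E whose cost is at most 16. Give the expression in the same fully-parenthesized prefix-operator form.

((0 | b) | (a | a))   [cost 16]

(1) ((a ^ 0) ^ 0)  =[xor_false →]=  (a ^ 0)    ⊢ (((0 | b) ^ 0) | (a | (a ^ 0)))
(2) (a ^ 0)  =[xor_false →]=  a    ⊢ (((0 | b) ^ 0) | (a | a))
(3) ((0 | b) ^ 0)  =[xor_false →]=  (0 | b)    ⊢ cost 16, within 16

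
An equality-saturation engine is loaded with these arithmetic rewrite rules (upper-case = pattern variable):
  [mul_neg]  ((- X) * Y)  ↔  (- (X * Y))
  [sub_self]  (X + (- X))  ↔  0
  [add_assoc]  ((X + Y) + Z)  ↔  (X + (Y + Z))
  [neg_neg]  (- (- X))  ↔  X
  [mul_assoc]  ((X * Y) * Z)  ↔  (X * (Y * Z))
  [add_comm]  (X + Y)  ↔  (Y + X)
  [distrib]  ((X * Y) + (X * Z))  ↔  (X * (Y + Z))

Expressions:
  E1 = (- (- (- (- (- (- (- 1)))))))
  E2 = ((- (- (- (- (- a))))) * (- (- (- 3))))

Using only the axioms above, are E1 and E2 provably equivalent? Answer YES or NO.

Every axiom is a valid identity, so a rewrite proof would force E1 and E2 to agree under every assignment.
At a=0: E1 = -1 but E2 = 0; they differ, so no derivation exists.

NO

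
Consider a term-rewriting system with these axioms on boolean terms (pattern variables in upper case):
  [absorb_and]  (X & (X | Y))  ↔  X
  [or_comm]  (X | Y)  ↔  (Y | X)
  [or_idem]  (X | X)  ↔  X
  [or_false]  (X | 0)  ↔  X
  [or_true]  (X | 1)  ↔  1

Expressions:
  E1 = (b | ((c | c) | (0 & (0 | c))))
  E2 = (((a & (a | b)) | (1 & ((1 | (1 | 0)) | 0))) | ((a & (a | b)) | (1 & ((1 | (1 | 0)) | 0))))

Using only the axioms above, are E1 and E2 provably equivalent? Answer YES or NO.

All listed rules preserve value, hence provable equivalence implies equal values everywhere; look for a separating assignment.
a=0, b=0, c=0 gives E1 ↦ 0, E2 ↦ 1; values differ ⇒ not provably equivalent.

NO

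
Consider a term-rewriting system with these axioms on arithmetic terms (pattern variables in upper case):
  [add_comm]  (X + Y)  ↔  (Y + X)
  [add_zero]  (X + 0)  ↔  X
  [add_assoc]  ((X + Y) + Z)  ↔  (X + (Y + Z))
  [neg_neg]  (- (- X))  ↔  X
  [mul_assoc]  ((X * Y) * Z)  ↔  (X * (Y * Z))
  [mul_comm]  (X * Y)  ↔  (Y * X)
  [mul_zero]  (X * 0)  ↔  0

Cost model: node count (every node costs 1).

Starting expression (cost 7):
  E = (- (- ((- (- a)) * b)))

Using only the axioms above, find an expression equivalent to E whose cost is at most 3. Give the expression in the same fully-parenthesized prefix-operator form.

(a * b)   [cost 3]

1. [neg_neg →] (- (- ((- (- a)) * b)))  →  ((- (- a)) * b)
2. [neg_neg →] (- (- a))  →  a;  cost 3 ≤ 3, done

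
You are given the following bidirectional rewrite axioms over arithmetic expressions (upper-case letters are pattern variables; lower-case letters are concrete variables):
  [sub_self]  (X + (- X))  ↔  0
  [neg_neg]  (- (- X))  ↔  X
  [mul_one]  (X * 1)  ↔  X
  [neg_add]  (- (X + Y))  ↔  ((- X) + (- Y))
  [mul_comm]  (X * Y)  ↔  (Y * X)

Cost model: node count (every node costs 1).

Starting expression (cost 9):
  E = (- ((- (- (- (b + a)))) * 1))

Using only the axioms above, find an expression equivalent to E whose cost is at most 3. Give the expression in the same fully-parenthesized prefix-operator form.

1. [mul_one →] ((- (- (- (b + a)))) * 1)  →  (- (- (- (b + a))));  E = (- (- (- (- (b + a)))))
2. [neg_neg →] (- (- (- (b + a))))  →  (- (b + a));  E = (- (- (b + a)))
3. [neg_neg →] (- (- (b + a)))  →  (b + a);  cost 3 ≤ 3, done

(b + a)   [cost 3]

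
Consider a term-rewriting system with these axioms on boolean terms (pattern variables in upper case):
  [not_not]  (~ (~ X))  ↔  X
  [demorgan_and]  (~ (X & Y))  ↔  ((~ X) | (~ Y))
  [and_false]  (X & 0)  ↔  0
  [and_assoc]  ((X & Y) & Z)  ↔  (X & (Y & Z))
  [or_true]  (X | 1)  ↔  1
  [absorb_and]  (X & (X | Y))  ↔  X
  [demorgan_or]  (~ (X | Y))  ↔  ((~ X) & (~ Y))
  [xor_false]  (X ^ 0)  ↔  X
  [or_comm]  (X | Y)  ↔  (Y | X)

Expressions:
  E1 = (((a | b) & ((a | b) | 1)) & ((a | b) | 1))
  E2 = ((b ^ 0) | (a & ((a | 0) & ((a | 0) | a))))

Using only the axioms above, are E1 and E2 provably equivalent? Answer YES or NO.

1. [absorb_and →] ((a | b) & ((a | b) | 1))  →  (a | b);  E1 = ((a | b) & ((a | b) | 1))
2. [absorb_and →] ((a | b) & ((a | b) | 1))  →  (a | b)
3. [or_comm →] (a | b)  →  (b | a)
4. [xor_false ←] b  →  (b ^ 0);  E1 = ((b ^ 0) | a)
5. [absorb_and ←] a  →  (a & (a | 0));  E1 = ((b ^ 0) | (a & (a | 0)))
6. [absorb_and ←] (a | 0)  →  ((a | 0) & ((a | 0) | a));  this is E2

YES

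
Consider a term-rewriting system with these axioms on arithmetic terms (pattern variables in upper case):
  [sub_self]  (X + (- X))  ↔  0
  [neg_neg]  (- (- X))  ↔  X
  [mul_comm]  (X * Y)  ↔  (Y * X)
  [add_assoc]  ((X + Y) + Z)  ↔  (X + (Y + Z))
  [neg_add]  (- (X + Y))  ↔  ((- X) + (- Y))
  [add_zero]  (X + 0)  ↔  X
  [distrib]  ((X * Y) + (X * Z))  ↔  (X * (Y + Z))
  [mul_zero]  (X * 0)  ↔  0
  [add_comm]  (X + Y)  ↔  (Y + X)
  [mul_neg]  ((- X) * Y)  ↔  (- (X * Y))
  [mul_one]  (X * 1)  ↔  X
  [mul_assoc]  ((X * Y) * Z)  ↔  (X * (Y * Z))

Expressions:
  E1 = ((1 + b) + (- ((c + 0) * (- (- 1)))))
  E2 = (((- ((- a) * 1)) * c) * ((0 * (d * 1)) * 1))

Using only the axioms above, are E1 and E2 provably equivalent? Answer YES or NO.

Every axiom is a valid identity, so a rewrite proof would force E1 and E2 to agree under every assignment.
At a=0, b=0, c=0, d=0: E1 = 1 but E2 = 0; they differ, so no derivation exists.

NO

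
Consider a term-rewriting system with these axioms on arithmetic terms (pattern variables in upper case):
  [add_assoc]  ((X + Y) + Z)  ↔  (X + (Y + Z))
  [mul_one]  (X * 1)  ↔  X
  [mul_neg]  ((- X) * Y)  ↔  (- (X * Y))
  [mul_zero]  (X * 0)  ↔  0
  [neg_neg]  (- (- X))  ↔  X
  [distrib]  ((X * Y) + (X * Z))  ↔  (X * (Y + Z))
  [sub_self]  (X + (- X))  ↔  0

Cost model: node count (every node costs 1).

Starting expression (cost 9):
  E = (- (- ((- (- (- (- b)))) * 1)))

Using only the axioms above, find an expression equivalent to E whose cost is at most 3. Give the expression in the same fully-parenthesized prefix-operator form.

(- (- b))   [cost 3]

1. [mul_one →] ((- (- (- (- b)))) * 1)  →  (- (- (- (- b))));  E = (- (- (- (- (- (- b))))))
2. [neg_neg →] (- (- (- b)))  →  (- b);  E = (- (- (- (- b))))
3. [neg_neg →] (- (- (- b)))  →  (- b);  cost 3 ≤ 3, done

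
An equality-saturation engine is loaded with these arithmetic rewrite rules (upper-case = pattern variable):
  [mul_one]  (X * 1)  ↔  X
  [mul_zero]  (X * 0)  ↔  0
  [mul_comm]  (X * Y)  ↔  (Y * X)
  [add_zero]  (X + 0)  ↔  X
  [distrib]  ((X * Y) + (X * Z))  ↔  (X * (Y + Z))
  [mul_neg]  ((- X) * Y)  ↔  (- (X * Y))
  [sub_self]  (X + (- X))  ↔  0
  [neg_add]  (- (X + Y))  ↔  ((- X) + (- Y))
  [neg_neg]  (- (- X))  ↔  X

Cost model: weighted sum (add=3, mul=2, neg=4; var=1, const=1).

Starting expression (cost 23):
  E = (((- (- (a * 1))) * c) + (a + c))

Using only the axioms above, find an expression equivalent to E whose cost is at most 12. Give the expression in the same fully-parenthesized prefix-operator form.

((a * c) + (a + c))   [cost 12]

step 1: mul_one (→) rewrites (a * 1) into a, now (((- (- a)) * c) + (a + c))
step 2: neg_neg (→) rewrites (- (- a)) into a, reaching cost 12 (bound 12)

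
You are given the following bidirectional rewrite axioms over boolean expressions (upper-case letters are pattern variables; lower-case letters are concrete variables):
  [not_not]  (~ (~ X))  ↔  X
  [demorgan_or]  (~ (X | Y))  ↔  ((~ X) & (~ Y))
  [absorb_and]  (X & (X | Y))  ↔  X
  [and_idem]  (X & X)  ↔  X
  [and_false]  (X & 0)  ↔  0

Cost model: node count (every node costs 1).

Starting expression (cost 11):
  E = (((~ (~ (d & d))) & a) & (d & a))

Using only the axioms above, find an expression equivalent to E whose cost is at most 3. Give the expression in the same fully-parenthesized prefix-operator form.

step 1: not_not (→) rewrites (~ (~ (d & d))) into (d & d), now (((d & d) & a) & (d & a))
step 2: and_idem (→) rewrites (d & d) into d, now ((d & a) & (d & a))
step 3: and_idem (→) rewrites ((d & a) & (d & a)) into (d & a), reaching cost 3 (bound 3)

(d & a)   [cost 3]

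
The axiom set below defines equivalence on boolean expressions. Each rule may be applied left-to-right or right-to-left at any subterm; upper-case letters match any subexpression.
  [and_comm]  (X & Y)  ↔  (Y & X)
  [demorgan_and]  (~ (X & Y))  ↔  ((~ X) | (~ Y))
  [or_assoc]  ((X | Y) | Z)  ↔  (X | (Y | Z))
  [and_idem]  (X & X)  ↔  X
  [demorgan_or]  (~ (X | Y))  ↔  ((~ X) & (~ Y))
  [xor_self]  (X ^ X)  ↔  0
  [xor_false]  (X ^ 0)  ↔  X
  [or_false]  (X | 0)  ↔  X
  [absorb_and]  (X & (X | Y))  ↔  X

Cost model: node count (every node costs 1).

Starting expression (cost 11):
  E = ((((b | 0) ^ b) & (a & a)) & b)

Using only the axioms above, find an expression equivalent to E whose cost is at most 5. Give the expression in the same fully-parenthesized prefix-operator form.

((0 & a) & b)   [cost 5]

(1) (b | 0)  =[or_false →]=  b    ⊢ (((b ^ b) & (a & a)) & b)
(2) (b ^ b)  =[xor_self →]=  0    ⊢ ((0 & (a & a)) & b)
(3) (a & a)  =[and_idem →]=  a    ⊢ cost 5, within 5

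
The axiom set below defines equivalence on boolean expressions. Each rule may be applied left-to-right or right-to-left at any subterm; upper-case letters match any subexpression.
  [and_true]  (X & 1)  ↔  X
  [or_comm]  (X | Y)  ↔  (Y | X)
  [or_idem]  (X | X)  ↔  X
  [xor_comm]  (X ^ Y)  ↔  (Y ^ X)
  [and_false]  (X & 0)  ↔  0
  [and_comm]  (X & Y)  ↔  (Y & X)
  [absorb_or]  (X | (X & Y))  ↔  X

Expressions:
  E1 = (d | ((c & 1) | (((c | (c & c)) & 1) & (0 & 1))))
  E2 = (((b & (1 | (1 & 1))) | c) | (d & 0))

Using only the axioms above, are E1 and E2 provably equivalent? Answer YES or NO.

Every axiom is a valid identity, so a rewrite proof would force E1 and E2 to agree under every assignment.
At b=0, c=0, d=1: E1 = 1 but E2 = 0; they differ, so no derivation exists.

NO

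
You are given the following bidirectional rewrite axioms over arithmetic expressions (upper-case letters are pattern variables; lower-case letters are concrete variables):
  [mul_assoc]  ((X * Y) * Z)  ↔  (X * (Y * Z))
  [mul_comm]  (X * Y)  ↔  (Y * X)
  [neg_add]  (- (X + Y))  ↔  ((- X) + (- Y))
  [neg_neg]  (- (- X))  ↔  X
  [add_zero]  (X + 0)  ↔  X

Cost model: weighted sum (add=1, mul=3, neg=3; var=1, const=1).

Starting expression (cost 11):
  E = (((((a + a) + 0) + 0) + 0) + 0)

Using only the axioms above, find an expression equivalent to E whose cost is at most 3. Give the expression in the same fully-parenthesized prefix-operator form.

(a + a)   [cost 3]

step 1: add_zero (→) rewrites (((((a + a) + 0) + 0) + 0) + 0) into ((((a + a) + 0) + 0) + 0)
step 2: add_zero (→) rewrites (((a + a) + 0) + 0) into ((a + a) + 0), now (((a + a) + 0) + 0)
step 3: add_zero (→) rewrites (((a + a) + 0) + 0) into ((a + a) + 0)
step 4: add_zero (→) rewrites ((a + a) + 0) into (a + a), reaching cost 3 (bound 3)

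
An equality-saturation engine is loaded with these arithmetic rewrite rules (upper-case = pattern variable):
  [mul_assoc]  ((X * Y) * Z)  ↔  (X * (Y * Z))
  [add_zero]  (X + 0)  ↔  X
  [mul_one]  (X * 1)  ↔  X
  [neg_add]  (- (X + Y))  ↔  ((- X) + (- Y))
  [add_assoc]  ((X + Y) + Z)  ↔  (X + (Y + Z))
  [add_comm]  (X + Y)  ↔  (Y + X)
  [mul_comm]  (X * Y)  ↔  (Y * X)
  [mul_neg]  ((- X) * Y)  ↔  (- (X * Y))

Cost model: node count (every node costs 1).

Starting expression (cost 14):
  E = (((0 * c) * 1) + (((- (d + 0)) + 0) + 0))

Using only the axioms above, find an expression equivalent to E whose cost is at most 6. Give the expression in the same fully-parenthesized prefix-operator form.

(1) (d + 0)  =[add_zero →]=  d    ⊢ (((0 * c) * 1) + (((- d) + 0) + 0))
(2) (((- d) + 0) + 0)  =[add_assoc →]=  ((- d) + (0 + 0))    ⊢ (((0 * c) * 1) + ((- d) + (0 + 0)))
(3) (0 + 0)  =[add_zero →]=  0    ⊢ (((0 * c) * 1) + ((- d) + 0))
(4) ((- d) + 0)  =[add_zero →]=  (- d)    ⊢ (((0 * c) * 1) + (- d))
(5) (((0 * c) * 1) + (- d))  =[add_comm →]=  ((- d) + ((0 * c) * 1))
(6) ((0 * c) * 1)  =[mul_one →]=  (0 * c)    ⊢ cost 6, within 6

((- d) + (0 * c))   [cost 6]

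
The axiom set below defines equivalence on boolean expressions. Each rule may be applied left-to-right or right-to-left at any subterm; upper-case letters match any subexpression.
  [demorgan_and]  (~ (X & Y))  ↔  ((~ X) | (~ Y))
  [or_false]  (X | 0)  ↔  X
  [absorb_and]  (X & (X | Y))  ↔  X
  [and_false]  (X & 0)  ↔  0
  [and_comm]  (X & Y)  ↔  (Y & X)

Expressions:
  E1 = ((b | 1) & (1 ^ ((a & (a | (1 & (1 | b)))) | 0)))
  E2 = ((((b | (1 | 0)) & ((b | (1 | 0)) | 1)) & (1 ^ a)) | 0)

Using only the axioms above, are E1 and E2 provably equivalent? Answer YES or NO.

YES

step 1: absorb_and (→) rewrites (1 & (1 | b)) into 1, now ((b | 1) & (1 ^ ((a & (a | 1)) | 0)))
step 2: absorb_and (→) rewrites (a & (a | 1)) into a, now ((b | 1) & (1 ^ (a | 0)))
step 3: or_false (→) rewrites (a | 0) into a, now ((b | 1) & (1 ^ a))
step 4: or_false (←) rewrites 1 into (1 | 0), now ((b | (1 | 0)) & (1 ^ a))
step 5: or_false (←) rewrites ((b | (1 | 0)) & (1 ^ a)) into (((b | (1 | 0)) & (1 ^ a)) | 0)
step 6: absorb_and (←) rewrites (b | (1 | 0)) into ((b | (1 | 0)) & ((b | (1 | 0)) | 1)), which is E2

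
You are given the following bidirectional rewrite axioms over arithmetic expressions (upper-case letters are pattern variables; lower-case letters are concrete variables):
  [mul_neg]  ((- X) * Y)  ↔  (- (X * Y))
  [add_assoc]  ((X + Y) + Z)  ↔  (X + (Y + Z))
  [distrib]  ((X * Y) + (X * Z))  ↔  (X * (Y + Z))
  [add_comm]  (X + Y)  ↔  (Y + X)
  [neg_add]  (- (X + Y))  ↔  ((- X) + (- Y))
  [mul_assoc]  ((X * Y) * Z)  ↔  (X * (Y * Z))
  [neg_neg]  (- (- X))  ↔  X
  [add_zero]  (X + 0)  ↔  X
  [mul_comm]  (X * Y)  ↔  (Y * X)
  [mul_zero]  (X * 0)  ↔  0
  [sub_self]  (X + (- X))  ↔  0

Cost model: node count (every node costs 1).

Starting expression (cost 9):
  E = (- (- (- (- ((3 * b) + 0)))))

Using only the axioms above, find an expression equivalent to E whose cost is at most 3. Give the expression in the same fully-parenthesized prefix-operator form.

1. [neg_neg →] (- (- (- (- ((3 * b) + 0)))))  →  (- (- ((3 * b) + 0)))
2. [neg_neg →] (- (- ((3 * b) + 0)))  →  ((3 * b) + 0)
3. [add_zero →] ((3 * b) + 0)  →  (3 * b);  cost 3 ≤ 3, done

(3 * b)   [cost 3]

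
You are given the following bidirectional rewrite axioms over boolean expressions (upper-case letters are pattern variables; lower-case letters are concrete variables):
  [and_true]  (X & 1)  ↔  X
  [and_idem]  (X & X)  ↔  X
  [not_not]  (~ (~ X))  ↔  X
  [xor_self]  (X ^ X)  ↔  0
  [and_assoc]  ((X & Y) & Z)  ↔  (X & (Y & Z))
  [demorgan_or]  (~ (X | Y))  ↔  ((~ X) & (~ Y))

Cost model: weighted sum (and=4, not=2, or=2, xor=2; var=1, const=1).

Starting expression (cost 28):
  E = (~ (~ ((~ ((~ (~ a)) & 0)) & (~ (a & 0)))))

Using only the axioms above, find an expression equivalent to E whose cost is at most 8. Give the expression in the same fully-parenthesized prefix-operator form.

(~ (a & 0))   [cost 8]

1. [not_not →] (~ (~ a))  →  a;  E = (~ (~ ((~ (a & 0)) & (~ (a & 0)))))
2. [and_idem →] ((~ (a & 0)) & (~ (a & 0)))  →  (~ (a & 0));  E = (~ (~ (~ (a & 0))))
3. [not_not →] (~ (~ (a & 0)))  →  (a & 0);  cost 8 ≤ 8, done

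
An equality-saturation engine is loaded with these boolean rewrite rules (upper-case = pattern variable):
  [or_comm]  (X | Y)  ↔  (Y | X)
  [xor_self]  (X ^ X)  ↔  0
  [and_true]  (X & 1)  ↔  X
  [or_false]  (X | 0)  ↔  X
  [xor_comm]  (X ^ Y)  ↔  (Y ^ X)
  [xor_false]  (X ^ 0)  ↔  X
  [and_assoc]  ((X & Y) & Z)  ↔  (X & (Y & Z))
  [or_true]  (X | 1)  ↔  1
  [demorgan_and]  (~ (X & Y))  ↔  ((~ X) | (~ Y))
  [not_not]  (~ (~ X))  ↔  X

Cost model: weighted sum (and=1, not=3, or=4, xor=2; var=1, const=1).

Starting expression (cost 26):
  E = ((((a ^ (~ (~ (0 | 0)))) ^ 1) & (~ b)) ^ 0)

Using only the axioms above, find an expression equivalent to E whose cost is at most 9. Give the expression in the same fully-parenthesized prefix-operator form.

(1) (~ (~ (0 | 0)))  =[not_not →]=  (0 | 0)    ⊢ ((((a ^ (0 | 0)) ^ 1) & (~ b)) ^ 0)
(2) ((((a ^ (0 | 0)) ^ 1) & (~ b)) ^ 0)  =[xor_false →]=  (((a ^ (0 | 0)) ^ 1) & (~ b))
(3) (0 | 0)  =[or_false →]=  0    ⊢ (((a ^ 0) ^ 1) & (~ b))
(4) (a ^ 0)  =[xor_false →]=  a    ⊢ cost 9, within 9

((a ^ 1) & (~ b))   [cost 9]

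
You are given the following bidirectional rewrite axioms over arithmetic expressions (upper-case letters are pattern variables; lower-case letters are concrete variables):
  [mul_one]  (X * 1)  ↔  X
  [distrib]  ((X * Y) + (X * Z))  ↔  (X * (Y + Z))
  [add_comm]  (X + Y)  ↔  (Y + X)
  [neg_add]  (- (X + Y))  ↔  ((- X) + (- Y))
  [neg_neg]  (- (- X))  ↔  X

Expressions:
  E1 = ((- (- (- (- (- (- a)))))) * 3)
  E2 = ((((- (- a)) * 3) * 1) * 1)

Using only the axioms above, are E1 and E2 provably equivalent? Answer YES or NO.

YES

1. [neg_neg →] (- (- (- a)))  →  (- a);  E1 = ((- (- (- (- a)))) * 3)
2. [neg_neg →] (- (- (- (- a))))  →  (- (- a));  E1 = ((- (- a)) * 3)
3. [neg_neg →] (- (- a))  →  a;  E1 = (a * 3)
4. [mul_one ←] (a * 3)  →  ((a * 3) * 1)
5. [neg_neg ←] a  →  (- (- a));  E1 = (((- (- a)) * 3) * 1)
6. [mul_one ←] (((- (- a)) * 3) * 1)  →  ((((- (- a)) * 3) * 1) * 1);  this is E2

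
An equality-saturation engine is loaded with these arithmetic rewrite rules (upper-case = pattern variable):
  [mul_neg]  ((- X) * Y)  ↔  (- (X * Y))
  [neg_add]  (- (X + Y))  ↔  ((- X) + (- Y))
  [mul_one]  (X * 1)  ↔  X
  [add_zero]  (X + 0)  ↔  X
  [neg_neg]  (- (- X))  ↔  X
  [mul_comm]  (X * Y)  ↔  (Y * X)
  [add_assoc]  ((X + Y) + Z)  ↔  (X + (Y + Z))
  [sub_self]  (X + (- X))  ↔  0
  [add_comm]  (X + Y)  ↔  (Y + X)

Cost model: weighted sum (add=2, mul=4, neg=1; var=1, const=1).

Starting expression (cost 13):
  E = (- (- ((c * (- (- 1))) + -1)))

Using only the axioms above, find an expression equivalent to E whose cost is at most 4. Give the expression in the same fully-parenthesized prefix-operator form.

1. [neg_neg →] (- (- 1))  →  1;  E = (- (- ((c * 1) + -1)))
2. [mul_one →] (c * 1)  →  c;  E = (- (- (c + -1)))
3. [neg_neg →] (- (- (c + -1)))  →  (c + -1);  cost 4 ≤ 4, done

(c + -1)   [cost 4]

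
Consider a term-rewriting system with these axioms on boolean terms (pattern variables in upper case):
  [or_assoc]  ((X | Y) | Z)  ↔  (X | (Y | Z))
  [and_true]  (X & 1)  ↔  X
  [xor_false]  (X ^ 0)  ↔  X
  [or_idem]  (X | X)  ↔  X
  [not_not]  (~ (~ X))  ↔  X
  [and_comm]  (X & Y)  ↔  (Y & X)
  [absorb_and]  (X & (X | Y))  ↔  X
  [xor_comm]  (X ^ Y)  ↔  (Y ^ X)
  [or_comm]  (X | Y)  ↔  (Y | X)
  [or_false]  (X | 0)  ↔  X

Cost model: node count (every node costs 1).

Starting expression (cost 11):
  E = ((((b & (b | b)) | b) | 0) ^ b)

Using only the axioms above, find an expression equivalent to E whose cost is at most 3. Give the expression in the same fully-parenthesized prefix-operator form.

(b ^ b)   [cost 3]

step 1: absorb_and (→) rewrites (b & (b | b)) into b, now (((b | b) | 0) ^ b)
step 2: or_idem (→) rewrites (b | b) into b, now ((b | 0) ^ b)
step 3: or_false (→) rewrites (b | 0) into b, reaching cost 3 (bound 3)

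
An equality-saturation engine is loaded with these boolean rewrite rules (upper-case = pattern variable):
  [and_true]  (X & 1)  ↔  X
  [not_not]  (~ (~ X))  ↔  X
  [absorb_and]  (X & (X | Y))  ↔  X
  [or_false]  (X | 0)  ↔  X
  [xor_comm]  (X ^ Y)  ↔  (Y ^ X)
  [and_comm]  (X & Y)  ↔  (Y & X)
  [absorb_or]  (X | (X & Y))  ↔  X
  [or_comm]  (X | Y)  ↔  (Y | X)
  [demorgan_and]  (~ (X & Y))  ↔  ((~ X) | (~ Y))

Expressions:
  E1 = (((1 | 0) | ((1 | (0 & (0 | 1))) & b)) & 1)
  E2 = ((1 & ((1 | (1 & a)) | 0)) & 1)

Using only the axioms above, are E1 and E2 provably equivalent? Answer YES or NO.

step 1: absorb_and (→) rewrites (0 & (0 | 1)) into 0, now (((1 | 0) | ((1 | 0) & b)) & 1)
step 2: absorb_or (→) rewrites ((1 | 0) | ((1 | 0) & b)) into (1 | 0), now ((1 | 0) & 1)
step 3: or_false (→) rewrites (1 | 0) into 1, now (1 & 1)
step 4: and_true (←) rewrites 1 into (1 & 1), now ((1 & 1) & 1)
step 5: absorb_or (←) rewrites 1 into (1 | (1 & a)), now ((1 & (1 | (1 & a))) & 1)
step 6: or_false (←) rewrites (1 | (1 & a)) into ((1 | (1 & a)) | 0), which is E2

YES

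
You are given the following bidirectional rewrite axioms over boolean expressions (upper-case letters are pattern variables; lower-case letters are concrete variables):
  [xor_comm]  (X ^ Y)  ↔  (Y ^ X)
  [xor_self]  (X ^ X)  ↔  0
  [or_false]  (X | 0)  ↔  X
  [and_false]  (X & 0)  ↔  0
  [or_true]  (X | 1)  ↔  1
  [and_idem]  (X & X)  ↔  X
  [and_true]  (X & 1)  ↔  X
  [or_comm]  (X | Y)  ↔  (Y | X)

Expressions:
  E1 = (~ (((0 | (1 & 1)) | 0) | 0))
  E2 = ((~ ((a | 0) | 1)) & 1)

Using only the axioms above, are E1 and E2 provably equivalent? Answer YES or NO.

1. [or_false →] ((0 | (1 & 1)) | 0)  →  (0 | (1 & 1));  E1 = (~ ((0 | (1 & 1)) | 0))
2. [and_idem →] (1 & 1)  →  1;  E1 = (~ ((0 | 1) | 0))
3. [or_true →] (0 | 1)  →  1;  E1 = (~ (1 | 0))
4. [or_false →] (1 | 0)  →  1;  E1 = (~ 1)
5. [or_true ←] 1  →  (a | 1);  E1 = (~ (a | 1))
6. [or_false ←] a  →  (a | 0);  E1 = (~ ((a | 0) | 1))
7. [and_true ←] (~ ((a | 0) | 1))  →  ((~ ((a | 0) | 1)) & 1);  this is E2

YES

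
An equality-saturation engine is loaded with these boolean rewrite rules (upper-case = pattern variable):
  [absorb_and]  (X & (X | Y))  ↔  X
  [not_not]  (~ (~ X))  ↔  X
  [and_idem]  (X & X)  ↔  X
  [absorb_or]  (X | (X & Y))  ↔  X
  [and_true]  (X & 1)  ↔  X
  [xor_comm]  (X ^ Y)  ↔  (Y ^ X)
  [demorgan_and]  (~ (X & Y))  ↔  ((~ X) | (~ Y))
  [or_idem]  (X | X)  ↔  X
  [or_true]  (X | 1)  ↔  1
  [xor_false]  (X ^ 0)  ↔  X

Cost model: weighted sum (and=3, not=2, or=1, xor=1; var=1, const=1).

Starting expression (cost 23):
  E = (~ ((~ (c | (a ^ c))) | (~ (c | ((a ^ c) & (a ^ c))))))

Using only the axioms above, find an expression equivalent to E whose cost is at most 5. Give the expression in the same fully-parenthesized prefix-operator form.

(c | (a ^ c))   [cost 5]

step 1: and_idem (→) rewrites ((a ^ c) & (a ^ c)) into (a ^ c), now (~ ((~ (c | (a ^ c))) | (~ (c | (a ^ c)))))
step 2: or_idem (→) rewrites ((~ (c | (a ^ c))) | (~ (c | (a ^ c)))) into (~ (c | (a ^ c))), now (~ (~ (c | (a ^ c))))
step 3: not_not (→) rewrites (~ (~ (c | (a ^ c)))) into (c | (a ^ c)), reaching cost 5 (bound 5)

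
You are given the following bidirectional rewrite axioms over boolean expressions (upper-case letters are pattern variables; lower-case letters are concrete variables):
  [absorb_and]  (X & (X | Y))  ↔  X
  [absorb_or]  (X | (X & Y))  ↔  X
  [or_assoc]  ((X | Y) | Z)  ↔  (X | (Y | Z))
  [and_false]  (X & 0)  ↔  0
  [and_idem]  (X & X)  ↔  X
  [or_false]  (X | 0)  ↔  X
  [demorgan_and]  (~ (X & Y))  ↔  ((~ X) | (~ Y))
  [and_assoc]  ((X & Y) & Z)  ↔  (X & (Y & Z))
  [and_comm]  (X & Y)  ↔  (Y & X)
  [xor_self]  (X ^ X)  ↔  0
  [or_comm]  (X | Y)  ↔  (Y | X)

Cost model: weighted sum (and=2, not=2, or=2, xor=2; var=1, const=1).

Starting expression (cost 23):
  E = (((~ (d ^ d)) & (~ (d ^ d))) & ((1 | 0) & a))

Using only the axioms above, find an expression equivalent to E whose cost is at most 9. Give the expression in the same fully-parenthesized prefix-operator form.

((~ 0) & (1 & a))   [cost 9]

(1) ((~ (d ^ d)) & (~ (d ^ d)))  =[and_idem →]=  (~ (d ^ d))    ⊢ ((~ (d ^ d)) & ((1 | 0) & a))
(2) (1 | 0)  =[or_false →]=  1    ⊢ ((~ (d ^ d)) & (1 & a))
(3) (d ^ d)  =[xor_self →]=  0    ⊢ cost 9, within 9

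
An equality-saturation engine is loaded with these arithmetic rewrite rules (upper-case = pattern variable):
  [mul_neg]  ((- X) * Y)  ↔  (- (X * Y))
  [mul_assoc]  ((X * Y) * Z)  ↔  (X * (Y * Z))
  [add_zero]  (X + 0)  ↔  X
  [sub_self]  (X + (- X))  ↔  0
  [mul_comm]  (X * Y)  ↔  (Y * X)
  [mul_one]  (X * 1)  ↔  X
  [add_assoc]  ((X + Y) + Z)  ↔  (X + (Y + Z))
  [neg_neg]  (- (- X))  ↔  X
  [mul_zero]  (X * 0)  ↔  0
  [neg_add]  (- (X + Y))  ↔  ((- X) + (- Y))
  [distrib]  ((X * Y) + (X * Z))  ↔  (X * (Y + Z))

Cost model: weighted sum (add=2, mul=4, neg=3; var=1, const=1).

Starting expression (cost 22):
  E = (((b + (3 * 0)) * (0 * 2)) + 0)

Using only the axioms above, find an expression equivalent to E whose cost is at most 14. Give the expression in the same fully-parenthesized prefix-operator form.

((b + 0) * (2 * 0))   [cost 14]

(1) (((b + (3 * 0)) * (0 * 2)) + 0)  =[add_zero →]=  ((b + (3 * 0)) * (0 * 2))
(2) (0 * 2)  =[mul_comm →]=  (2 * 0)    ⊢ ((b + (3 * 0)) * (2 * 0))
(3) (3 * 0)  =[mul_zero →]=  0    ⊢ cost 14, within 14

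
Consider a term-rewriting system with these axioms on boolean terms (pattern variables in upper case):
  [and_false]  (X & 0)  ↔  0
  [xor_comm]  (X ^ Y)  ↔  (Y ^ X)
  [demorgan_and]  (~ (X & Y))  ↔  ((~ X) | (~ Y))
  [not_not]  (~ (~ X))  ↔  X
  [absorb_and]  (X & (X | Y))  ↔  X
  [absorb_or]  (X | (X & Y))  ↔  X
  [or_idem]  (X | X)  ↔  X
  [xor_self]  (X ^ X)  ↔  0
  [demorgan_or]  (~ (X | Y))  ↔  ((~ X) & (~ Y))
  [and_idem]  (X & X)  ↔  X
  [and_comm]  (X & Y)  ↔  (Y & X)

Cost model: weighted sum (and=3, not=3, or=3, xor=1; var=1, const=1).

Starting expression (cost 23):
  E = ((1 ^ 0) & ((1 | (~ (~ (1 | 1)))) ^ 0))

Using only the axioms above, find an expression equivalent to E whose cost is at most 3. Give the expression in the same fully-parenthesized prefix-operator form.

(1 ^ 0)   [cost 3]

(1) (~ (~ (1 | 1)))  =[not_not →]=  (1 | 1)    ⊢ ((1 ^ 0) & ((1 | (1 | 1)) ^ 0))
(2) (1 | 1)  =[or_idem →]=  1    ⊢ ((1 ^ 0) & ((1 | 1) ^ 0))
(3) (1 | 1)  =[or_idem →]=  1    ⊢ ((1 ^ 0) & (1 ^ 0))
(4) ((1 ^ 0) & (1 ^ 0))  =[and_idem →]=  (1 ^ 0)    ⊢ cost 3, within 3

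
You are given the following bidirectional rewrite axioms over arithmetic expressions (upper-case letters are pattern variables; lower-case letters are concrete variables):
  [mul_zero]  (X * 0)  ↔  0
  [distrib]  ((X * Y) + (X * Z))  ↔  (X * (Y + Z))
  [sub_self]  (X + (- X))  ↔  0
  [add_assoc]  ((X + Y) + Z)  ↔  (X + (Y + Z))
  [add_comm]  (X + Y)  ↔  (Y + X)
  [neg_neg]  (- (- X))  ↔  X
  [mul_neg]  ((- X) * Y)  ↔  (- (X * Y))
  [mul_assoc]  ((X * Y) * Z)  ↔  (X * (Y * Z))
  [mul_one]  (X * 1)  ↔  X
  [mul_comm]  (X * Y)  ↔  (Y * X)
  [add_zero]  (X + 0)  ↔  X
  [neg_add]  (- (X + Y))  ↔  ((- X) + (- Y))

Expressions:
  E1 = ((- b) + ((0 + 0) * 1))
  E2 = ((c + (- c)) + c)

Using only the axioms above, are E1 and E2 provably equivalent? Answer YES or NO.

NO

The axioms are sound identities: if E1 ↔* E2 then E1 and E2 evaluate identically under any assignment.
Under b=0, c=1: E1 evaluates to 0, E2 to 1. Distinct ⇒ no rewrite sequence connects them.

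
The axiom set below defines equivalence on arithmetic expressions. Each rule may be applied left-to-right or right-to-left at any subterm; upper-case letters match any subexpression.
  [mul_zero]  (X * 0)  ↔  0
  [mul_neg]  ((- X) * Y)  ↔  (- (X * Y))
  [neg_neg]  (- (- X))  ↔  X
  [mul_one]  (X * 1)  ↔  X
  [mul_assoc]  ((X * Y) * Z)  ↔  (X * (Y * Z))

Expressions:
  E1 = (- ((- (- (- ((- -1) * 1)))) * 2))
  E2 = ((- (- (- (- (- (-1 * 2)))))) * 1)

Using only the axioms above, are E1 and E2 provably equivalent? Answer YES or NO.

1. [mul_one →] ((- -1) * 1)  →  (- -1);  E1 = (- ((- (- (- (- -1)))) * 2))
2. [neg_neg →] (- (- (- -1)))  →  (- -1);  E1 = (- ((- (- -1)) * 2))
3. [neg_neg →] (- (- -1))  →  -1;  E1 = (- (-1 * 2))
4. [neg_neg ←] (- (-1 * 2))  →  (- (- (- (-1 * 2))))
5. [neg_neg ←] (-1 * 2)  →  (- (- (-1 * 2)));  E1 = (- (- (- (- (- (-1 * 2))))))
6. [mul_one ←] (- (- (- (- (- (-1 * 2))))))  →  ((- (- (- (- (- (-1 * 2)))))) * 1);  this is E2

YES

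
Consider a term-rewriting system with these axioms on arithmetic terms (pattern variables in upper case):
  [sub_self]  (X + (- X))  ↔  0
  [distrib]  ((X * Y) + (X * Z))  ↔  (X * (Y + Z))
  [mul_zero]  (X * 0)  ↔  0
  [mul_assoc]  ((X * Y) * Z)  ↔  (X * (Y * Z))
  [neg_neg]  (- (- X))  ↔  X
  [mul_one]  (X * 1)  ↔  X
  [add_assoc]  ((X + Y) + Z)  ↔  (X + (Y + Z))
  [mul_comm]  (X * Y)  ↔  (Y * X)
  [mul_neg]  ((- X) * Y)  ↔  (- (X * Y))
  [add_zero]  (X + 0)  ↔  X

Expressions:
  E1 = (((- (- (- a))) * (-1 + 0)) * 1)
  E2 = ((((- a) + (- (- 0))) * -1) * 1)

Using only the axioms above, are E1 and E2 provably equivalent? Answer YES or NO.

YES

step 1: add_zero (→) rewrites (-1 + 0) into -1, now (((- (- (- a))) * -1) * 1)
step 2: neg_neg (→) rewrites (- (- a)) into a, now (((- a) * -1) * 1)
step 3: add_zero (←) rewrites (- a) into ((- a) + 0), now ((((- a) + 0) * -1) * 1)
step 4: neg_neg (←) rewrites 0 into (- (- 0)), which is E2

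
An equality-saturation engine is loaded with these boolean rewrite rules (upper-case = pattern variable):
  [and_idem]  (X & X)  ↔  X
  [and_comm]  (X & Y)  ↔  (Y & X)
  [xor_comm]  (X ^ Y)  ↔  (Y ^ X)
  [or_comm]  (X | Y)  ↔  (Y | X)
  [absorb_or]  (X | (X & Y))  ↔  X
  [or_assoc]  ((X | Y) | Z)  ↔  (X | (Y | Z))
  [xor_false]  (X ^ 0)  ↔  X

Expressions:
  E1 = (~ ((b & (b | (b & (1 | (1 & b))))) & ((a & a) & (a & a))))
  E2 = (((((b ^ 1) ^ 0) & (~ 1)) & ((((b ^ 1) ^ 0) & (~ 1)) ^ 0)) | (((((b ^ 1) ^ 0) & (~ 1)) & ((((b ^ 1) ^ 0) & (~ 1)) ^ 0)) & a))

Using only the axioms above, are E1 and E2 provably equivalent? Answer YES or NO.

NO

Every axiom is a valid identity, so a rewrite proof would force E1 and E2 to agree under every assignment.
At a=0, b=0: E1 = 1 but E2 = 0; they differ, so no derivation exists.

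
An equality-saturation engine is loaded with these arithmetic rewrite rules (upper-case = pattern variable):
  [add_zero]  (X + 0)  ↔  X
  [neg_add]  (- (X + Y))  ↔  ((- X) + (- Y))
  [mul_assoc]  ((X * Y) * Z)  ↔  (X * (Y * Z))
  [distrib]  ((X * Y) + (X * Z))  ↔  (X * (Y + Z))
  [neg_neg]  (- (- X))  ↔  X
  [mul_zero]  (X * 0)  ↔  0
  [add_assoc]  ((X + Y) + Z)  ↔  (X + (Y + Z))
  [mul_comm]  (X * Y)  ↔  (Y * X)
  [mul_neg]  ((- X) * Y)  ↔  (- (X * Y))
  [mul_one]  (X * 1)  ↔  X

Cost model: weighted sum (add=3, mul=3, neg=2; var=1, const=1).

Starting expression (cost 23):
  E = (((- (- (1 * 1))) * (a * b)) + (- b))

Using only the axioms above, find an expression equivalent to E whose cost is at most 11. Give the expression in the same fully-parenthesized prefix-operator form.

(1) (1 * 1)  =[mul_one →]=  1    ⊢ (((- (- 1)) * (a * b)) + (- b))
(2) (- (- 1))  =[neg_neg →]=  1    ⊢ ((1 * (a * b)) + (- b))
(3) (1 * (a * b))  =[mul_comm →]=  ((a * b) * 1)    ⊢ (((a * b) * 1) + (- b))
(4) ((a * b) * 1)  =[mul_one →]=  (a * b)    ⊢ cost 11, within 11

((a * b) + (- b))   [cost 11]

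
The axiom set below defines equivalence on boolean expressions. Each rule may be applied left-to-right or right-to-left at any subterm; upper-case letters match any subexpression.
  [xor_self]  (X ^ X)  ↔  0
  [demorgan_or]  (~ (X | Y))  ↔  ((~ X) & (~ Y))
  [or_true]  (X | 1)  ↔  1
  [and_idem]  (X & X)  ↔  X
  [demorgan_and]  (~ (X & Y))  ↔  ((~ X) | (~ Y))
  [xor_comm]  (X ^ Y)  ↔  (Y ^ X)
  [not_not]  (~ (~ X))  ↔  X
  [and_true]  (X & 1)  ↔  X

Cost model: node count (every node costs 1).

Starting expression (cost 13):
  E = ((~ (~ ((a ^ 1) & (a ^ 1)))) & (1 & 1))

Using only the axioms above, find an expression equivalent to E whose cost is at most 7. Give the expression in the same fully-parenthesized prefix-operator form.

(1) ((a ^ 1) & (a ^ 1))  =[and_idem →]=  (a ^ 1)    ⊢ ((~ (~ (a ^ 1))) & (1 & 1))
(2) (a ^ 1)  =[xor_comm →]=  (1 ^ a)    ⊢ ((~ (~ (1 ^ a))) & (1 & 1))
(3) (~ (~ (1 ^ a)))  =[not_not →]=  (1 ^ a)    ⊢ cost 7, within 7

((1 ^ a) & (1 & 1))   [cost 7]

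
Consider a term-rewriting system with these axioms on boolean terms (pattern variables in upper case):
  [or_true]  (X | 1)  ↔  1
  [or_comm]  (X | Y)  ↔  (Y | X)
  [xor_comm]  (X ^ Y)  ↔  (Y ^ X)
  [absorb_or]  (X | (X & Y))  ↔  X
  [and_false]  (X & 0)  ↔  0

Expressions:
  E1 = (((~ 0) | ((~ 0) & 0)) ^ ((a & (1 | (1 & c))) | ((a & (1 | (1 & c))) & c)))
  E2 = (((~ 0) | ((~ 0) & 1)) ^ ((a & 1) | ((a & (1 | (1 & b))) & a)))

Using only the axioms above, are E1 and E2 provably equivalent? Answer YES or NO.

(1) ((~ 0) | ((~ 0) & 0))  =[absorb_or →]=  (~ 0)    ⊢ ((~ 0) ^ ((a & (1 | (1 & c))) | ((a & (1 | (1 & c))) & c)))
(2) ((a & (1 | (1 & c))) | ((a & (1 | (1 & c))) & c))  =[absorb_or →]=  (a & (1 | (1 & c)))    ⊢ ((~ 0) ^ (a & (1 | (1 & c))))
(3) (1 | (1 & c))  =[absorb_or →]=  1    ⊢ ((~ 0) ^ (a & 1))
(4) (a & 1)  =[absorb_or ←]=  ((a & 1) | ((a & 1) & a))    ⊢ ((~ 0) ^ ((a & 1) | ((a & 1) & a)))
(5) (~ 0)  =[absorb_or ←]=  ((~ 0) | ((~ 0) & 1))    ⊢ (((~ 0) | ((~ 0) & 1)) ^ ((a & 1) | ((a & 1) & a)))
(6) 1  =[absorb_or ←]=  (1 | (1 & b))    ⊢ E2

YES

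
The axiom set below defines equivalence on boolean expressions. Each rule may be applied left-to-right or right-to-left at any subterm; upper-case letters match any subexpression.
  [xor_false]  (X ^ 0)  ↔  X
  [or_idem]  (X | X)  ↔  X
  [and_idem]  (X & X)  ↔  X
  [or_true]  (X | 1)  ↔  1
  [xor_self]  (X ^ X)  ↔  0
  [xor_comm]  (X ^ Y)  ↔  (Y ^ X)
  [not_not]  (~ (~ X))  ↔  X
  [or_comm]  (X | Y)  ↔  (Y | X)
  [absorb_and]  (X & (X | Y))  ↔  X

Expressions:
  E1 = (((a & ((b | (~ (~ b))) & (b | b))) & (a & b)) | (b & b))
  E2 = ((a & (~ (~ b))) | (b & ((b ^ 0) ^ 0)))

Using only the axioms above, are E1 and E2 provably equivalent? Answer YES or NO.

step 1: not_not (→) rewrites (~ (~ b)) into b, now (((a & ((b | b) & (b | b))) & (a & b)) | (b & b))
step 2: and_idem (→) rewrites ((b | b) & (b | b)) into (b | b), now (((a & (b | b)) & (a & b)) | (b & b))
step 3: or_idem (→) rewrites (b | b) into b, now (((a & b) & (a & b)) | (b & b))
step 4: and_idem (→) rewrites ((a & b) & (a & b)) into (a & b), now ((a & b) | (b & b))
step 5: xor_false (←) rewrites b into (b ^ 0), now ((a & b) | (b & (b ^ 0)))
step 6: xor_false (←) rewrites (b ^ 0) into ((b ^ 0) ^ 0), now ((a & b) | (b & ((b ^ 0) ^ 0)))
step 7: not_not (←) rewrites b into (~ (~ b)), which is E2

YES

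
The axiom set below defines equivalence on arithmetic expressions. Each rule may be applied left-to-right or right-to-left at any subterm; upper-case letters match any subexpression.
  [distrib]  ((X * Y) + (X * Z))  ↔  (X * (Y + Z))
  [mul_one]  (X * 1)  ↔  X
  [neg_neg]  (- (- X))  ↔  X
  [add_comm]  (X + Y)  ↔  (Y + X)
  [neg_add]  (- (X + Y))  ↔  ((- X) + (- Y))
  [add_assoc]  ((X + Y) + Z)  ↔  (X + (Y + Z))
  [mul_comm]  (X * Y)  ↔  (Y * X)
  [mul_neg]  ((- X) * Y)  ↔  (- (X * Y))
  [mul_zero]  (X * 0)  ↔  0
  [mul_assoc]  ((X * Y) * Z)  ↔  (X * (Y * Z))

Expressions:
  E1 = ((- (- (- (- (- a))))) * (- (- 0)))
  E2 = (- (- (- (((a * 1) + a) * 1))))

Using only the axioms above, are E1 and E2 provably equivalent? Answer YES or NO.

All listed rules preserve value, hence provable equivalence implies equal values everywhere; look for a separating assignment.
a=1 gives E1 ↦ 0, E2 ↦ -2; values differ ⇒ not provably equivalent.

NO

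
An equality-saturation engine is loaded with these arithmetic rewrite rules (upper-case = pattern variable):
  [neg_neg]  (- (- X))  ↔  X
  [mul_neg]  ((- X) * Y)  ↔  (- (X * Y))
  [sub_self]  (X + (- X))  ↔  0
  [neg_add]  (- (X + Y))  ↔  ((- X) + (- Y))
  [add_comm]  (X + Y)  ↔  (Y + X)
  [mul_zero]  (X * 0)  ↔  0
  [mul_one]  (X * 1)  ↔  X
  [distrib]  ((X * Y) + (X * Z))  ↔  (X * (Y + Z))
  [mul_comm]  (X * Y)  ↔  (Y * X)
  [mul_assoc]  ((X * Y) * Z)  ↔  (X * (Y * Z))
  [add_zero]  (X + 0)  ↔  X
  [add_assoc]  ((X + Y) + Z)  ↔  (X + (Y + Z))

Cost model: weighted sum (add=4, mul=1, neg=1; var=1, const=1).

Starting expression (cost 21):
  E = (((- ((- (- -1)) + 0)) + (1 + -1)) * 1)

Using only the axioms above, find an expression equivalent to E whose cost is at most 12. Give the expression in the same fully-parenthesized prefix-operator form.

((- -1) + (1 + -1))   [cost 12]

step 1: neg_neg (→) rewrites (- (- -1)) into -1, now (((- (-1 + 0)) + (1 + -1)) * 1)
step 2: add_zero (→) rewrites (-1 + 0) into -1, now (((- -1) + (1 + -1)) * 1)
step 3: mul_one (→) rewrites (((- -1) + (1 + -1)) * 1) into ((- -1) + (1 + -1)), reaching cost 12 (bound 12)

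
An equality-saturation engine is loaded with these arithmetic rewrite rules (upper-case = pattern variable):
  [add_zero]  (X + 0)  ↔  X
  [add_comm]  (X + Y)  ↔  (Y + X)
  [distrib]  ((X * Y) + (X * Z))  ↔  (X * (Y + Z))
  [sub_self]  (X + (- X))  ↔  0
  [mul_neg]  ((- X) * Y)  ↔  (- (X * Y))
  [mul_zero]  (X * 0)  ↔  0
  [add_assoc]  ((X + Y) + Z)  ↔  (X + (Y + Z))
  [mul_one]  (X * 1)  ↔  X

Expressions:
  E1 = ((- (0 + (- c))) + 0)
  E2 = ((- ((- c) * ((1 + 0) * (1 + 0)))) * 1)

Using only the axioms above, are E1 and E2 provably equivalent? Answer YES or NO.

1. [add_comm →] (0 + (- c))  →  ((- c) + 0);  E1 = ((- ((- c) + 0)) + 0)
2. [add_zero →] ((- c) + 0)  →  (- c);  E1 = ((- (- c)) + 0)
3. [add_zero →] ((- (- c)) + 0)  →  (- (- c))
4. [mul_one ←] (- c)  →  ((- c) * 1);  E1 = (- ((- c) * 1))
5. [add_zero ←] 1  →  (1 + 0);  E1 = (- ((- c) * (1 + 0)))
6. [mul_one ←] (1 + 0)  →  ((1 + 0) * 1);  E1 = (- ((- c) * ((1 + 0) * 1)))
7. [add_zero ←] 1  →  (1 + 0);  E1 = (- ((- c) * ((1 + 0) * (1 + 0))))
8. [mul_one ←] (- ((- c) * ((1 + 0) * (1 + 0))))  →  ((- ((- c) * ((1 + 0) * (1 + 0)))) * 1);  this is E2

YES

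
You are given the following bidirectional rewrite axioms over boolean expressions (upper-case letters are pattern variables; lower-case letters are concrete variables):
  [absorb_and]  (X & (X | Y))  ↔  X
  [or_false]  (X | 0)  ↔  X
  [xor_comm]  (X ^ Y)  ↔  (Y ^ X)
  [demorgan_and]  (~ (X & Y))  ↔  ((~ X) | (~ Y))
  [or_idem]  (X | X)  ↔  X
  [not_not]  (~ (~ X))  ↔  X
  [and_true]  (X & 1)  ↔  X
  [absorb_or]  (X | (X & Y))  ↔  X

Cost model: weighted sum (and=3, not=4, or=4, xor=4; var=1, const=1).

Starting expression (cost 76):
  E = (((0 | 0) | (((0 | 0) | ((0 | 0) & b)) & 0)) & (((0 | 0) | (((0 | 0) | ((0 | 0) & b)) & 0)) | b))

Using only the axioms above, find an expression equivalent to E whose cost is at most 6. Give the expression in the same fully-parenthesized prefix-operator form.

(1) (((0 | 0) | (((0 | 0) | ((0 | 0) & b)) & 0)) & (((0 | 0) | (((0 | 0) | ((0 | 0) & b)) & 0)) | b))  =[absorb_and →]=  ((0 | 0) | (((0 | 0) | ((0 | 0) & b)) & 0))
(2) ((0 | 0) | ((0 | 0) & b))  =[absorb_or →]=  (0 | 0)    ⊢ ((0 | 0) | ((0 | 0) & 0))
(3) ((0 | 0) | ((0 | 0) & 0))  =[absorb_or →]=  (0 | 0)    ⊢ cost 6, within 6

(0 | 0)   [cost 6]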